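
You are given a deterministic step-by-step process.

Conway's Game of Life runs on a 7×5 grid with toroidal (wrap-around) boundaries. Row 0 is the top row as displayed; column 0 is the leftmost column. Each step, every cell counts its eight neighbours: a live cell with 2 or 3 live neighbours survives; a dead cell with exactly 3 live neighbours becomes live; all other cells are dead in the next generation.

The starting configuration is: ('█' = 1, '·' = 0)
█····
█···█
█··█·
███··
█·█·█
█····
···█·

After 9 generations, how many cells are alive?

[0] █····
█···█
█··█·
███··
█·█·█
█····
···█·
[1] █····
██···
··██·
··█··
··███
██·█·
····█
[2] ██··█
███·█
··██·
·█··█
█···█
██···
·█··█
[3] ·····
·····
·····
·██·█
····█
·█···
··█·█
[4] ·····
·····
·····
█··█·
·███·
█··█·
·····
[5] ·····
·····
·····
·█·██
██·█·
·█·██
·····
[6] ·····
·····
·····
·█·██
·█···
·█·██
·····
[7] ·····
·····
·····
█·█··
·█···
█·█··
·····
[8] ·····
·····
·····
·█···
█·█··
·█···
·····
[9] ·····
·····
·····
·█···
█·█··
·█···
·····

4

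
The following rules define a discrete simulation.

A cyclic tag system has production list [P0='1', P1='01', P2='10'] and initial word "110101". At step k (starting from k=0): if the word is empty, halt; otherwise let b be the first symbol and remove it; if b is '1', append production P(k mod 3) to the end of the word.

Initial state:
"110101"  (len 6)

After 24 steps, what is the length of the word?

[0] "110101"  (len 6)
[1] "101011"  (len 6)
[2] "0101101"  (len 7)
[3] "101101"  (len 6)
[4] "011011"  (len 6)
[5] "11011"  (len 5)
[6] "101110"  (len 6)
[7] "011101"  (len 6)
[8] "11101"  (len 5)
[9] "110110"  (len 6)
[10] "101101"  (len 6)
[11] "0110101"  (len 7)
[12] "110101"  (len 6)
[13] "101011"  (len 6)
[14] "0101101"  (len 7)
[15] "101101"  (len 6)
[16] "011011"  (len 6)
[17] "11011"  (len 5)
[18] "101110"  (len 6)
[19] "011101"  (len 6)
[20] "11101"  (len 5)
[21] "110110"  (len 6)
[22] "101101"  (len 6)
[23] "0110101"  (len 7)
[24] "110101"  (len 6)

6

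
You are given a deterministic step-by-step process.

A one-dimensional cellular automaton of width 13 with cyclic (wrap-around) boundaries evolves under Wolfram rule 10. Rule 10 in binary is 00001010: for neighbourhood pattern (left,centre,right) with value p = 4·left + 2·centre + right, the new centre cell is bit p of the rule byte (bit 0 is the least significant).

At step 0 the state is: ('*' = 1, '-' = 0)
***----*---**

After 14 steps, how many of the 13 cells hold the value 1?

0) ***----*---**
1) ------*---**-
2) -----*---**--
3) ----*---**---
4) ---*---**----
5) --*---**-----
6) -*---**------
7) *---**-------
8) ---**-------*
9) --**-------*-
10) -**-------*--
11) **-------*---
12) *-------*---*
13) -------*---**
14) ------*---**-

3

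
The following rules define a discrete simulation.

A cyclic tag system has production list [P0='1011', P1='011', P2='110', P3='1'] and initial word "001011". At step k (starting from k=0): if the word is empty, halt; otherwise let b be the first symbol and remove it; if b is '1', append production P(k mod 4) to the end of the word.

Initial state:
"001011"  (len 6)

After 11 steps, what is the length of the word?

gen 0: "001011"  (len 6)
gen 1: "01011"  (len 5)
gen 2: "1011"  (len 4)
gen 3: "011110"  (len 6)
gen 4: "11110"  (len 5)
gen 5: "11101011"  (len 8)
gen 6: "1101011011"  (len 10)
gen 7: "101011011110"  (len 12)
gen 8: "010110111101"  (len 12)
gen 9: "10110111101"  (len 11)
gen 10: "0110111101011"  (len 13)
gen 11: "110111101011"  (len 12)

12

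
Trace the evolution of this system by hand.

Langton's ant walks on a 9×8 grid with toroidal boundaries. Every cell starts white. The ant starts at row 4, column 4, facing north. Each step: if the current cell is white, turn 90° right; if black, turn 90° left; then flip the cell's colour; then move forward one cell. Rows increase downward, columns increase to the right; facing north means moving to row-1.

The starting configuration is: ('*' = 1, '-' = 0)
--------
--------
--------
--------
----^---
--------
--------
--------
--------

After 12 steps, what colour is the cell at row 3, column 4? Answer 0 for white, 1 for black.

1

gen 0: --------
--------
--------
--------
----^---
--------
--------
--------
--------
gen 1: --------
--------
--------
--------
----*>--
--------
--------
--------
--------
gen 2: --------
--------
--------
--------
----**--
-----v--
--------
--------
--------
gen 3: --------
--------
--------
--------
----**--
----<*--
--------
--------
--------
gen 4: --------
--------
--------
--------
----^*--
----**--
--------
--------
--------
gen 5: --------
--------
--------
--------
---<-*--
----**--
--------
--------
--------
gen 6: --------
--------
--------
---^----
---*-*--
----**--
--------
--------
--------
gen 7: --------
--------
--------
---*>---
---*-*--
----**--
--------
--------
--------
gen 8: --------
--------
--------
---**---
---*v*--
----**--
--------
--------
--------
gen 9: --------
--------
--------
---**---
---<**--
----**--
--------
--------
--------
gen 10: --------
--------
--------
---**---
----**--
---v**--
--------
--------
--------
gen 11: --------
--------
--------
---**---
----**--
--<***--
--------
--------
--------
gen 12: --------
--------
--------
---**---
--^-**--
--****--
--------
--------
--------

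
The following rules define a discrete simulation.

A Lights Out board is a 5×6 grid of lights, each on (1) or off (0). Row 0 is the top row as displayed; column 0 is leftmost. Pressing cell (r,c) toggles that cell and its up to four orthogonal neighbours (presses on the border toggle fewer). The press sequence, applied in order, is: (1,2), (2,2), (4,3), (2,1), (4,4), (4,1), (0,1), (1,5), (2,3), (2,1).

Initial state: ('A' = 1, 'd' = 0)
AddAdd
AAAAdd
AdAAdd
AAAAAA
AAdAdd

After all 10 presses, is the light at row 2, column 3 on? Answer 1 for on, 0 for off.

gen 0: AddAdd
AAAAdd
AdAAdd
AAAAAA
AAdAdd
gen 1: AdAAdd
Addddd
AddAdd
AAAAAA
AAdAdd
gen 2: AdAAdd
AdAddd
AAAddd
AAdAAA
AAdAdd
gen 3: AdAAdd
AdAddd
AAAddd
AAddAA
AAAdAd
gen 4: AdAAdd
AAAddd
dddddd
AdddAA
AAAdAd
gen 5: AdAAdd
AAAddd
dddddd
AddddA
AAAAdA
gen 6: AdAAdd
AAAddd
dddddd
AAdddA
dddAdA
gen 7: dAdAdd
AdAddd
dddddd
AAdddA
dddAdA
gen 8: dAdAdA
AdAdAA
dddddA
AAdddA
dddAdA
gen 9: dAdAdA
AdAAAA
ddAAAA
AAdAdA
dddAdA
gen 10: dAdAdA
AAAAAA
AAdAAA
AddAdA
dddAdA

1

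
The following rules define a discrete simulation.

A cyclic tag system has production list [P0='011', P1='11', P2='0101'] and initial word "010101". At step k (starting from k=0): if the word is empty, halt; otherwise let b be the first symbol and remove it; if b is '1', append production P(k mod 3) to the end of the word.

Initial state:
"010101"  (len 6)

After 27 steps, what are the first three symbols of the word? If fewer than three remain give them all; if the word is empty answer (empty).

101

step 0: "010101"  (len 6)
step 1: "10101"  (len 5)
step 2: "010111"  (len 6)
step 3: "10111"  (len 5)
step 4: "0111011"  (len 7)
step 5: "111011"  (len 6)
step 6: "110110101"  (len 9)
step 7: "10110101011"  (len 11)
step 8: "011010101111"  (len 12)
step 9: "11010101111"  (len 11)
step 10: "1010101111011"  (len 13)
step 11: "01010111101111"  (len 14)
step 12: "1010111101111"  (len 13)
step 13: "010111101111011"  (len 15)
step 14: "10111101111011"  (len 14)
step 15: "01111011110110101"  (len 17)
step 16: "1111011110110101"  (len 16)
step 17: "11101111011010111"  (len 17)
step 18: "11011110110101110101"  (len 20)
step 19: "1011110110101110101011"  (len 22)
step 20: "01111011010111010101111"  (len 23)
step 21: "1111011010111010101111"  (len 22)
step 22: "111011010111010101111011"  (len 24)
step 23: "1101101011101010111101111"  (len 25)
step 24: "1011010111010101111011110101"  (len 28)
step 25: "011010111010101111011110101011"  (len 30)
step 26: "11010111010101111011110101011"  (len 29)
step 27: "10101110101011110111101010110101"  (len 32)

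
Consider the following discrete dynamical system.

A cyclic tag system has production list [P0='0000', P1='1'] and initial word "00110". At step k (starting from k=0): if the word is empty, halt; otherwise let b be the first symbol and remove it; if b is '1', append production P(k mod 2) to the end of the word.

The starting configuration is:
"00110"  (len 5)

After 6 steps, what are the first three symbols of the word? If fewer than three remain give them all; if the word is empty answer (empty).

t=0: "00110"  (len 5)
t=1: "0110"  (len 4)
t=2: "110"  (len 3)
t=3: "100000"  (len 6)
t=4: "000001"  (len 6)
t=5: "00001"  (len 5)
t=6: "0001"  (len 4)

000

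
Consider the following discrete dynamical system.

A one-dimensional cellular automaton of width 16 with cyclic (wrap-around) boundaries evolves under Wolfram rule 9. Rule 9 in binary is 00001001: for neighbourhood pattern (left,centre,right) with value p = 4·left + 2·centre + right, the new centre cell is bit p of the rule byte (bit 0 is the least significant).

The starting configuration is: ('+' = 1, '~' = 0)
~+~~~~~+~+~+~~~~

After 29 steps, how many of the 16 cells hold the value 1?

6

k=0  ~+~~~~~+~+~+~~~~
k=1  ~~~+++~~~~~~~+++
k=2  ~+~+~~~+++++~+~~
k=3  ~~~~~+~+~~~~~~~+
k=4  ~+++~~~~~+++++~~
k=5  ~+~~~+++~+~~~~~+
k=6  ~~~+~+~~~~~+++~~
k=7  ++~~~~~+++~+~~~+
k=8  ~~~+++~+~~~~~+~+
k=9  ~+~+~~~~~+++~~~~
k=10  ~~~~~+++~+~~~+++
k=11  ~+++~+~~~~~+~+~~
k=12  ~+~~~~~+++~~~~~+
k=13  ~~~+++~+~~~+++~~
k=14  ++~+~~~~~+~+~~~+
k=15  ~~~~~+++~~~~~+~+
k=16  ~+++~+~~~+++~~~~
k=17  ~+~~~~~+~+~~~+++
k=18  ~~~+++~~~~~+~+~~
k=19  ++~+~~~+++~~~~~+
k=20  ~~~~~+~+~~~+++~+
k=21  ~+++~~~~~+~+~~~~
k=22  ~+~~~+++~~~~~+++
k=23  ~~~+~+~~~+++~+~~
k=24  ++~~~~~+~+~~~~~+
k=25  ~~~+++~~~~~+++~+
k=26  ~+~+~~~+++~+~~~~
k=27  ~~~~~+~+~~~~~+++
k=28  ~+++~~~~~+++~+~~
k=29  ~+~~~+++~+~~~~~+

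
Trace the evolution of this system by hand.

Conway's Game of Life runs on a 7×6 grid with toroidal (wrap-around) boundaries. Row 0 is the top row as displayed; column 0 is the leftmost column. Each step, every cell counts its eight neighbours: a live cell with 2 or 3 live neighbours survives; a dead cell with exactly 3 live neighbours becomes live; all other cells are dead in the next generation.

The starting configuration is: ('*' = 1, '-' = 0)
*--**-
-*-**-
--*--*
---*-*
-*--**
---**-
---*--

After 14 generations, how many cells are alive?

t=0: *--**-
-*-**-
--*--*
---*-*
-*--**
---**-
---*--
t=1: -----*
**----
*-*--*
--**-*
*-*--*
--**-*
--*--*
t=2: -*---*
-*----
--****
--**--
*----*
--**-*
*-**-*
t=3: -*--**
-*-*-*
-*--*-
***---
**---*
--**--
---*-*
t=4: ---*-*
-*-*-*
---***
--*---
---*-*
-***-*
*--*-*
t=5: ---*-*
---*-*
*--*-*
--*--*
**-*--
-*-*-*
-*-*-*
t=6: ---*-*
--**-*
*-**-*
--**-*
-*-*-*
-*-*-*
---*-*
t=7: *--*-*
-*---*
*----*
-----*
-*-*-*
---*-*
---*-*
t=8: --*--*
-*----
----**
-----*
--*--*
---*-*
--**-*
t=9: *****-
*---**
*---**
*----*
*----*
*--*-*
*-**-*
t=10: ------
--*---
-*----
-*----
-*----
--**--
------
t=11: ------
------
-**---
***---
-*----
--*---
------
t=12: ------
------
*-*---
*-----
*-----
------
------
t=13: ------
------
-*----
*----*
------
------
------
t=14: ------
------
*-----
*-----
------
------
------

2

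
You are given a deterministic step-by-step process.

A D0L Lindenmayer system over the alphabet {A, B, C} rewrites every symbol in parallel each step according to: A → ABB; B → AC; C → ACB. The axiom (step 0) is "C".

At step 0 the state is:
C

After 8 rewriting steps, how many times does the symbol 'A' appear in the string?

987

t=0: C
t=1: ACB
t=2: ABBACBAC
t=3: ABBACACABBACBACABBACB
t=4: ABBACACABBACBABBACBABBACACABBACBACABBACBABBACACABBACBAC
t=5: ABBACACABBACBABBACBABBACACABBACBACABBACACABBACBACABBACACAB…ACBABBACACABBACBACABBACACABBACBABBACBABBACACABBACBACABBACB  (len 144)
t=6: ABBACACABBACBABBACBABBACACABBACBACABBACACABBACBACABBACACAB…BACABBACACABBACBABBACBABBACACABBACBACABBACBABBACACABBACBAC  (len 377)
t=7: ABBACACABBACBABBACBABBACACABBACBACABBACACABBACBACABBACACAB…ACBABBACACABBACBACABBACACABBACBABBACBABBACACABBACBACABBACB  (len 987)
t=8: ABBACACABBACBABBACBABBACACABBACBACABBACACABBACBACABBACACAB…BACABBACACABBACBABBACBABBACACABBACBACABBACBABBACACABBACBAC  (len 2584)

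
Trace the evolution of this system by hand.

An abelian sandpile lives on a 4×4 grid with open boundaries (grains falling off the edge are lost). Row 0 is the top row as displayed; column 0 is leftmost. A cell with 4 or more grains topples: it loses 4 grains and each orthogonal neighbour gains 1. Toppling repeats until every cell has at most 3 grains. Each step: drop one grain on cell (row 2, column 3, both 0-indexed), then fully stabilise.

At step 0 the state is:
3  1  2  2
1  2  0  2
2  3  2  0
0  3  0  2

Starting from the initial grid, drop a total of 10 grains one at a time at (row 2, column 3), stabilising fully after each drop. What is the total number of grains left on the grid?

28

k=0  3  1  2  2
1  2  0  2
2  3  2  0
0  3  0  2
k=1  3  1  2  2
1  2  0  2
2  3  2  1
0  3  0  2
k=2  3  1  2  2
1  2  0  2
2  3  2  2
0  3  0  2
k=3  3  1  2  2
1  2  0  2
2  3  2  3
0  3  0  2
k=4  3  1  2  2
1  2  0  3
2  3  3  0
0  3  0  3
k=5  3  1  2  2
1  2  0  3
2  3  3  1
0  3  0  3
k=6  3  1  2  2
1  2  0  3
2  3  3  2
0  3  0  3
k=7  3  1  2  2
1  2  0  3
2  3  3  3
0  3  0  3
k=8  3  1  2  3
1  3  2  0
3  1  1  3
1  0  3  0
k=9  3  1  2  3
1  3  2  1
3  1  2  0
1  0  3  1
k=10  3  1  2  3
1  3  2  1
3  1  2  1
1  0  3  1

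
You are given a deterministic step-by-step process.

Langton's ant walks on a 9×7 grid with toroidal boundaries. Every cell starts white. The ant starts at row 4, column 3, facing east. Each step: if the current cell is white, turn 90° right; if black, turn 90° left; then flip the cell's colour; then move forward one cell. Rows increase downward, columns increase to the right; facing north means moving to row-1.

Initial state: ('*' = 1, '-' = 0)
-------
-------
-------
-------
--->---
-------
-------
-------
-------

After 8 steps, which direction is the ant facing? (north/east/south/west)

step 0: -------
-------
-------
-------
--->---
-------
-------
-------
-------
step 1: -------
-------
-------
-------
---*---
---v---
-------
-------
-------
step 2: -------
-------
-------
-------
---*---
--<*---
-------
-------
-------
step 3: -------
-------
-------
-------
--^*---
--**---
-------
-------
-------
step 4: -------
-------
-------
-------
--*>---
--**---
-------
-------
-------
step 5: -------
-------
-------
---^---
--*----
--**---
-------
-------
-------
step 6: -------
-------
-------
---*>--
--*----
--**---
-------
-------
-------
step 7: -------
-------
-------
---**--
--*-v--
--**---
-------
-------
-------
step 8: -------
-------
-------
---**--
--*<*--
--**---
-------
-------
-------

west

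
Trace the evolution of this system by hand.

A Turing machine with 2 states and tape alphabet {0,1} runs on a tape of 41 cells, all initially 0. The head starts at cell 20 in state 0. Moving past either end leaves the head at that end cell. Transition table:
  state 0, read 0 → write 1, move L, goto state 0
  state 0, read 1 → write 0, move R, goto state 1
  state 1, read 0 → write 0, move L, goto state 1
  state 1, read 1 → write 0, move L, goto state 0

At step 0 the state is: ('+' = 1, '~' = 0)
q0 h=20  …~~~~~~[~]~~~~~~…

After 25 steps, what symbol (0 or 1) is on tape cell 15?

1

[0] q0 h=20  …~~~~~~[~]~~~~~~…
[1] q0 h=19  …~~~~~~[~]+~~~~~…
[2] q0 h=18  …~~~~~~[~]++~~~~…
[3] q0 h=17  …~~~~~~[~]+++~~~…
[4] q0 h=16  …~~~~~~[~]++++~~…
[5] q0 h=15  …~~~~~~[~]+++++~…
[6] q0 h=14  …~~~~~~[~]++++++…
[7] q0 h=13  …~~~~~~[~]++++++…
[8] q0 h=12  …~~~~~~[~]++++++…
[9] q0 h=11  …~~~~~~[~]++++++…
[10] q0 h=10  …~~~~~~[~]++++++…
[11] q0 h= 9  …~~~~~~[~]++++++…
[12] q0 h= 8  …~~~~~~[~]++++++…
[13] q0 h= 7  …~~~~~~[~]++++++…
[14] q0 h= 6  |~~~~~~[~]++++++…
[15] q0 h= 5  |~~~~~[~]++++++…
[16] q0 h= 4  |~~~~[~]++++++…
[17] q0 h= 3  |~~~[~]++++++…
[18] q0 h= 2  |~~[~]++++++…
[19] q0 h= 1  |~[~]++++++…
[20] q0 h= 0  |[~]++++++…
[21] q0 h= 0  |[+]++++++…
[22] q1 h= 1  |~[+]++++++…
[23] q0 h= 0  |[~]~+++++…
[24] q0 h= 0  |[+]~+++++…
[25] q1 h= 1  |~[~]++++++…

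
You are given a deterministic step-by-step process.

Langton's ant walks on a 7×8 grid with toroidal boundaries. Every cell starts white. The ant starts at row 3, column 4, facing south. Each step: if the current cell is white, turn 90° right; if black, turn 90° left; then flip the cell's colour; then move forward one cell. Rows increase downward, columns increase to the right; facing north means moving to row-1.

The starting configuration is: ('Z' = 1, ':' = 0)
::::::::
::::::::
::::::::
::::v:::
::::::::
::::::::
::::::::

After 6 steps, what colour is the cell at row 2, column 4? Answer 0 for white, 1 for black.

1

[0] ::::::::
::::::::
::::::::
::::v:::
::::::::
::::::::
::::::::
[1] ::::::::
::::::::
::::::::
:::<Z:::
::::::::
::::::::
::::::::
[2] ::::::::
::::::::
:::^::::
:::ZZ:::
::::::::
::::::::
::::::::
[3] ::::::::
::::::::
:::Z>:::
:::ZZ:::
::::::::
::::::::
::::::::
[4] ::::::::
::::::::
:::ZZ:::
:::Zv:::
::::::::
::::::::
::::::::
[5] ::::::::
::::::::
:::ZZ:::
:::Z:>::
::::::::
::::::::
::::::::
[6] ::::::::
::::::::
:::ZZ:::
:::Z:Z::
:::::v::
::::::::
::::::::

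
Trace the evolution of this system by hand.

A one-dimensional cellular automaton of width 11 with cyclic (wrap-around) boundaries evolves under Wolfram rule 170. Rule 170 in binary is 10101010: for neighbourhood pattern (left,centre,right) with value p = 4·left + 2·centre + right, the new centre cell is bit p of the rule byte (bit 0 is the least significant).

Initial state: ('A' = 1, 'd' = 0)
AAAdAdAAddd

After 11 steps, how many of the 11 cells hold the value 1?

[0] AAAdAdAAddd
[1] AAdAdAAdddA
[2] AdAdAAdddAA
[3] dAdAAdddAAA
[4] AdAAdddAAAd
[5] dAAdddAAAdA
[6] AAdddAAAdAd
[7] AdddAAAdAdA
[8] dddAAAdAdAA
[9] ddAAAdAdAAd
[10] dAAAdAdAAdd
[11] AAAdAdAAddd

6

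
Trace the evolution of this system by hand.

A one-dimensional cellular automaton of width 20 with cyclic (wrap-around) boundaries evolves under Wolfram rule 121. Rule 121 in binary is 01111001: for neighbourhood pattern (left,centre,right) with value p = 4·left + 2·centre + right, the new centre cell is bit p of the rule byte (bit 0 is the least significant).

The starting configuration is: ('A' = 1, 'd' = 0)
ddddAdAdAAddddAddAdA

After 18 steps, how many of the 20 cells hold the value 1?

6

t=0: ddddAdAdAAddddAddAdA
t=1: AAAddAdAAAAAAddAddAd
t=2: AdAAddAAddddAAddAddA
t=3: AAAAAdAAAAAdAAAddAdA
t=4: ddddAAAdddAAAdAAddAA
t=5: AAAdAdAAAdAdAAAAAdAA
t=6: ddAAdAAdAAdAAdddAAAd
t=7: AdAAAAAAAAAAAAAdAdAA
t=8: AAAdddddddddddAAdAAd
t=9: AdAAAAAAAAAAAdAAAAAA
t=10: AAAdddddddddAAAddddd
t=11: AdAAAAAAAAAdAdAAAAAd
t=12: dAAdddddddAAdAAdddAA
t=13: AAAAAAAAAdAAAAAAAdAA
t=14: ddddddddAAAdddddAAAd
t=15: AAAAAAAdAdAAAAAdAdAA
t=16: ddddddAAdAAdddAAdAAd
t=17: AAAAAdAAAAAAAdAAAAAA
t=18: ddddAAAdddddAAAddddd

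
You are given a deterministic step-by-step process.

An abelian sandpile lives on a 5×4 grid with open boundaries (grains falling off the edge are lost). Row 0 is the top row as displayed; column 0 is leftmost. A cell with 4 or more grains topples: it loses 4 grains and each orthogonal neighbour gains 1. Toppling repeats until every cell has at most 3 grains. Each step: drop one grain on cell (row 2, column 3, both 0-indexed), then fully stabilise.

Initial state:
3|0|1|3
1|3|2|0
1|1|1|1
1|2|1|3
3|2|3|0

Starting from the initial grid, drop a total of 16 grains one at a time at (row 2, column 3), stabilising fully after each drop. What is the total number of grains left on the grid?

0) 3|0|1|3
1|3|2|0
1|1|1|1
1|2|1|3
3|2|3|0
1) 3|0|1|3
1|3|2|0
1|1|1|2
1|2|1|3
3|2|3|0
2) 3|0|1|3
1|3|2|0
1|1|1|3
1|2|1|3
3|2|3|0
3) 3|0|1|3
1|3|2|1
1|1|2|1
1|2|2|0
3|2|3|1
4) 3|0|1|3
1|3|2|1
1|1|2|2
1|2|2|0
3|2|3|1
5) 3|0|1|3
1|3|2|1
1|1|2|3
1|2|2|0
3|2|3|1
6) 3|0|1|3
1|3|2|2
1|1|3|0
1|2|2|1
3|2|3|1
7) 3|0|1|3
1|3|2|2
1|1|3|1
1|2|2|1
3|2|3|1
8) 3|0|1|3
1|3|2|2
1|1|3|2
1|2|2|1
3|2|3|1
9) 3|0|1|3
1|3|2|2
1|1|3|3
1|2|2|1
3|2|3|1
10) 3|0|1|3
1|3|3|3
1|2|0|1
1|2|3|2
3|2|3|1
11) 3|0|1|3
1|3|3|3
1|2|0|2
1|2|3|2
3|2|3|1
12) 3|0|1|3
1|3|3|3
1|2|0|3
1|2|3|2
3|2|3|1
13) 3|1|3|0
2|0|1|2
1|3|2|1
1|2|3|3
3|2|3|1
14) 3|1|3|0
2|0|1|2
1|3|2|2
1|2|3|3
3|2|3|1
15) 3|1|3|0
2|0|1|2
1|3|2|3
1|2|3|3
3|2|3|1
16) 3|1|3|0
2|1|2|3
2|1|1|2
3|1|3|1
0|1|1|3

34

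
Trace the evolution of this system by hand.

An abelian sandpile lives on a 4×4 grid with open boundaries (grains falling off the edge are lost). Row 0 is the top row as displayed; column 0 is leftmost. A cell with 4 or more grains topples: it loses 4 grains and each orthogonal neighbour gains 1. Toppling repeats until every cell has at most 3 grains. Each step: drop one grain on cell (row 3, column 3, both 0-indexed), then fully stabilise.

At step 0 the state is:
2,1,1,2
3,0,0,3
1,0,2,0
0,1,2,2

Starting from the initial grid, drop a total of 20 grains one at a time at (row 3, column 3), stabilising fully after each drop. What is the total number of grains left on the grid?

23

[0] 2,1,1,2
3,0,0,3
1,0,2,0
0,1,2,2
[1] 2,1,1,2
3,0,0,3
1,0,2,0
0,1,2,3
[2] 2,1,1,2
3,0,0,3
1,0,2,1
0,1,3,0
[3] 2,1,1,2
3,0,0,3
1,0,2,1
0,1,3,1
[4] 2,1,1,2
3,0,0,3
1,0,2,1
0,1,3,2
[5] 2,1,1,2
3,0,0,3
1,0,2,1
0,1,3,3
[6] 2,1,1,2
3,0,0,3
1,0,3,2
0,2,0,1
[7] 2,1,1,2
3,0,0,3
1,0,3,2
0,2,0,2
[8] 2,1,1,2
3,0,0,3
1,0,3,2
0,2,0,3
[9] 2,1,1,2
3,0,0,3
1,0,3,3
0,2,1,0
[10] 2,1,1,2
3,0,0,3
1,0,3,3
0,2,1,1
[11] 2,1,1,2
3,0,0,3
1,0,3,3
0,2,1,2
[12] 2,1,1,2
3,0,0,3
1,0,3,3
0,2,1,3
[13] 2,1,1,3
3,0,2,0
1,1,0,2
0,2,3,1
[14] 2,1,1,3
3,0,2,0
1,1,0,2
0,2,3,2
[15] 2,1,1,3
3,0,2,0
1,1,0,2
0,2,3,3
[16] 2,1,1,3
3,0,2,0
1,1,1,3
0,3,0,1
[17] 2,1,1,3
3,0,2,0
1,1,1,3
0,3,0,2
[18] 2,1,1,3
3,0,2,0
1,1,1,3
0,3,0,3
[19] 2,1,1,3
3,0,2,1
1,1,2,0
0,3,1,1
[20] 2,1,1,3
3,0,2,1
1,1,2,0
0,3,1,2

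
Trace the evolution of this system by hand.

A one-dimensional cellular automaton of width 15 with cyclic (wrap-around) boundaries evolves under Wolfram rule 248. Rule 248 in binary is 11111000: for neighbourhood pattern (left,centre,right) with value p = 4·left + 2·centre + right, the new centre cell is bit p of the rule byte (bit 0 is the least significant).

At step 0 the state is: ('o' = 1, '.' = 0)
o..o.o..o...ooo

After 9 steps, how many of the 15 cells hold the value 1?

15

[0] o..o.o..o...ooo
[1] oo..o.o..o..ooo
[2] ooo..o.o..o.ooo
[3] oooo..o.o..oooo
[4] ooooo..o.o.oooo
[5] oooooo..o.ooooo
[6] ooooooo..oooooo
[7] oooooooo.oooooo
[8] ooooooooooooooo
[9] ooooooooooooooo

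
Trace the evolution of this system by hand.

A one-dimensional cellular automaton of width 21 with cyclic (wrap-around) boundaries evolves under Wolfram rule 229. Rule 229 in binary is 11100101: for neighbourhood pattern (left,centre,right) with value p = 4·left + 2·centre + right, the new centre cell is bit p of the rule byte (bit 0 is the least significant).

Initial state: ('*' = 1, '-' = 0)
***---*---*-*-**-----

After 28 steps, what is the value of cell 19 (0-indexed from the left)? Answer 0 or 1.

1

gen 0: ***---*---*-*-**-----
gen 1: -**-*-*-*-****-*-***-
gen 2: --********-******-**-
gen 3: *--********-******-*-
gen 4: *---********-********
gen 5: *-*--********-*******
gen 6: ***---********-******
gen 7: ***-*--********-*****
gen 8: *****---********-****
gen 9: *****-*--********-***
gen 10: *******---********-**
gen 11: *******-*--********-*
gen 12: *********---********-
gen 13: -********-*--********
gen 14: *-*********---*******
gen 15: **-********-*--******
gen 16: ***-*********---*****
gen 17: ****-********-*--****
gen 18: *****-*********---***
gen 19: ******-********-*--**
gen 20: *******-*********---*
gen 21: ********-********-*--
gen 22: -********-*********--
gen 23: --********-********-*
gen 24: ---********-*********
gen 25: -*--********-********
gen 26: **---********-*******
gen 27: **-*--********-******
gen 28: ****---********-*****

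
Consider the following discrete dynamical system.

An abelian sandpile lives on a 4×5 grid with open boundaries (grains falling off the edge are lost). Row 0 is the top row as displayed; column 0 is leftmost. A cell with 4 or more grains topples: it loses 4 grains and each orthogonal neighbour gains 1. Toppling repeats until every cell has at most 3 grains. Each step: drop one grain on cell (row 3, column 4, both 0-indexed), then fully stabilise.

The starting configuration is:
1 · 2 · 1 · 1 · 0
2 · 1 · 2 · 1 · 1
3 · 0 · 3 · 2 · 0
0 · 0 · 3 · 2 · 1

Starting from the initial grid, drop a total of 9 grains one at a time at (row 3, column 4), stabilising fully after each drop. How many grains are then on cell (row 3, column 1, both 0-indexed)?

[0] 1 · 2 · 1 · 1 · 0
2 · 1 · 2 · 1 · 1
3 · 0 · 3 · 2 · 0
0 · 0 · 3 · 2 · 1
[1] 1 · 2 · 1 · 1 · 0
2 · 1 · 2 · 1 · 1
3 · 0 · 3 · 2 · 0
0 · 0 · 3 · 2 · 2
[2] 1 · 2 · 1 · 1 · 0
2 · 1 · 2 · 1 · 1
3 · 0 · 3 · 2 · 0
0 · 0 · 3 · 2 · 3
[3] 1 · 2 · 1 · 1 · 0
2 · 1 · 2 · 1 · 1
3 · 0 · 3 · 2 · 1
0 · 0 · 3 · 3 · 0
[4] 1 · 2 · 1 · 1 · 0
2 · 1 · 2 · 1 · 1
3 · 0 · 3 · 2 · 1
0 · 0 · 3 · 3 · 1
[5] 1 · 2 · 1 · 1 · 0
2 · 1 · 2 · 1 · 1
3 · 0 · 3 · 2 · 1
0 · 0 · 3 · 3 · 2
[6] 1 · 2 · 1 · 1 · 0
2 · 1 · 2 · 1 · 1
3 · 0 · 3 · 2 · 1
0 · 0 · 3 · 3 · 3
[7] 1 · 2 · 1 · 1 · 0
2 · 1 · 3 · 2 · 1
3 · 1 · 1 · 0 · 3
0 · 1 · 1 · 2 · 1
[8] 1 · 2 · 1 · 1 · 0
2 · 1 · 3 · 2 · 1
3 · 1 · 1 · 0 · 3
0 · 1 · 1 · 2 · 2
[9] 1 · 2 · 1 · 1 · 0
2 · 1 · 3 · 2 · 1
3 · 1 · 1 · 0 · 3
0 · 1 · 1 · 2 · 3

1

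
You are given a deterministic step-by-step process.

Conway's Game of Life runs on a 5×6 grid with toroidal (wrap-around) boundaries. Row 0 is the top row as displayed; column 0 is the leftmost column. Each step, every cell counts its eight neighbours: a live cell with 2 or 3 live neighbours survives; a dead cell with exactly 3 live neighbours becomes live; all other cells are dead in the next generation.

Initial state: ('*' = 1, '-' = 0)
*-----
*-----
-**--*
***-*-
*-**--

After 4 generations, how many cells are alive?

5

0) *-----
*-----
-**--*
***-*-
*-**--
1) *----*
*----*
--**-*
----*-
*-**--
2) ----*-
-*----
*--*-*
-*--**
**-**-
3) ******
*---**
-**--*
-*----
****--
4) ------
------
-**-**
---*--
------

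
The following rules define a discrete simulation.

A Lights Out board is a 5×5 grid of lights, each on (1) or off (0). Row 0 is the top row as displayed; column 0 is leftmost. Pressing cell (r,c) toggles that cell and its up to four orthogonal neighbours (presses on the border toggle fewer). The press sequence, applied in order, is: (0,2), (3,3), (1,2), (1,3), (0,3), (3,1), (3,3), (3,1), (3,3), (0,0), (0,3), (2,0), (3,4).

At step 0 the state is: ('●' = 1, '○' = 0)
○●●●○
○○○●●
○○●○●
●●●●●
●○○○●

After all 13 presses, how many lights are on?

14

k=0  ○●●●○
○○○●●
○○●○●
●●●●●
●○○○●
k=1  ○○○○○
○○●●●
○○●○●
●●●●●
●○○○●
k=2  ○○○○○
○○●●●
○○●●●
●●○○○
●○○●●
k=3  ○○●○○
○●○○●
○○○●●
●●○○○
●○○●●
k=4  ○○●●○
○●●●○
○○○○●
●●○○○
●○○●●
k=5  ○○○○●
○●●○○
○○○○●
●●○○○
●○○●●
k=6  ○○○○●
○●●○○
○●○○●
○○●○○
●●○●●
k=7  ○○○○●
○●●○○
○●○●●
○○○●●
●●○○●
k=8  ○○○○●
○●●○○
○○○●●
●●●●●
●○○○●
k=9  ○○○○●
○●●○○
○○○○●
●●○○○
●○○●●
k=10  ●●○○●
●●●○○
○○○○●
●●○○○
●○○●●
k=11  ●●●●○
●●●●○
○○○○●
●●○○○
●○○●●
k=12  ●●●●○
○●●●○
●●○○●
○●○○○
●○○●●
k=13  ●●●●○
○●●●○
●●○○○
○●○●●
●○○●○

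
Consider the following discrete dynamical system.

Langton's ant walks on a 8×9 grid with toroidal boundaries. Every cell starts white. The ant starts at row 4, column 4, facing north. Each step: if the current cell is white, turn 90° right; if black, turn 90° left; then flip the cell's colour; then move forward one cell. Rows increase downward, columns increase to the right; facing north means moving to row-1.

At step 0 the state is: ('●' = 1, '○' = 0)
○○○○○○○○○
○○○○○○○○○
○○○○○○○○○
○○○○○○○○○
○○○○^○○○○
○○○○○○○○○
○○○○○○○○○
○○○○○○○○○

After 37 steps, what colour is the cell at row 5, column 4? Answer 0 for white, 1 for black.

t=0: ○○○○○○○○○
○○○○○○○○○
○○○○○○○○○
○○○○○○○○○
○○○○^○○○○
○○○○○○○○○
○○○○○○○○○
○○○○○○○○○
t=1: ○○○○○○○○○
○○○○○○○○○
○○○○○○○○○
○○○○○○○○○
○○○○●>○○○
○○○○○○○○○
○○○○○○○○○
○○○○○○○○○
t=2: ○○○○○○○○○
○○○○○○○○○
○○○○○○○○○
○○○○○○○○○
○○○○●●○○○
○○○○○v○○○
○○○○○○○○○
○○○○○○○○○
t=3: ○○○○○○○○○
○○○○○○○○○
○○○○○○○○○
○○○○○○○○○
○○○○●●○○○
○○○○<●○○○
○○○○○○○○○
○○○○○○○○○
t=4: ○○○○○○○○○
○○○○○○○○○
○○○○○○○○○
○○○○○○○○○
○○○○^●○○○
○○○○●●○○○
○○○○○○○○○
○○○○○○○○○
t=5: ○○○○○○○○○
○○○○○○○○○
○○○○○○○○○
○○○○○○○○○
○○○<○●○○○
○○○○●●○○○
○○○○○○○○○
○○○○○○○○○
t=6: ○○○○○○○○○
○○○○○○○○○
○○○○○○○○○
○○○^○○○○○
○○○●○●○○○
○○○○●●○○○
○○○○○○○○○
○○○○○○○○○
t=7: ○○○○○○○○○
○○○○○○○○○
○○○○○○○○○
○○○●>○○○○
○○○●○●○○○
○○○○●●○○○
○○○○○○○○○
○○○○○○○○○
t=8: ○○○○○○○○○
○○○○○○○○○
○○○○○○○○○
○○○●●○○○○
○○○●v●○○○
○○○○●●○○○
○○○○○○○○○
○○○○○○○○○
t=9: ○○○○○○○○○
○○○○○○○○○
○○○○○○○○○
○○○●●○○○○
○○○<●●○○○
○○○○●●○○○
○○○○○○○○○
○○○○○○○○○
t=10: ○○○○○○○○○
○○○○○○○○○
○○○○○○○○○
○○○●●○○○○
○○○○●●○○○
○○○v●●○○○
○○○○○○○○○
○○○○○○○○○
t=11: ○○○○○○○○○
○○○○○○○○○
○○○○○○○○○
○○○●●○○○○
○○○○●●○○○
○○<●●●○○○
○○○○○○○○○
○○○○○○○○○
t=12: ○○○○○○○○○
○○○○○○○○○
○○○○○○○○○
○○○●●○○○○
○○^○●●○○○
○○●●●●○○○
○○○○○○○○○
○○○○○○○○○
t=13: ○○○○○○○○○
○○○○○○○○○
○○○○○○○○○
○○○●●○○○○
○○●>●●○○○
○○●●●●○○○
○○○○○○○○○
○○○○○○○○○
t=14: ○○○○○○○○○
○○○○○○○○○
○○○○○○○○○
○○○●●○○○○
○○●●●●○○○
○○●v●●○○○
○○○○○○○○○
○○○○○○○○○
t=15: ○○○○○○○○○
○○○○○○○○○
○○○○○○○○○
○○○●●○○○○
○○●●●●○○○
○○●○>●○○○
○○○○○○○○○
○○○○○○○○○
t=16: ○○○○○○○○○
○○○○○○○○○
○○○○○○○○○
○○○●●○○○○
○○●●^●○○○
○○●○○●○○○
○○○○○○○○○
○○○○○○○○○
t=17: ○○○○○○○○○
○○○○○○○○○
○○○○○○○○○
○○○●●○○○○
○○●<○●○○○
○○●○○●○○○
○○○○○○○○○
○○○○○○○○○
t=18: ○○○○○○○○○
○○○○○○○○○
○○○○○○○○○
○○○●●○○○○
○○●○○●○○○
○○●v○●○○○
○○○○○○○○○
○○○○○○○○○
t=19: ○○○○○○○○○
○○○○○○○○○
○○○○○○○○○
○○○●●○○○○
○○●○○●○○○
○○<●○●○○○
○○○○○○○○○
○○○○○○○○○
t=20: ○○○○○○○○○
○○○○○○○○○
○○○○○○○○○
○○○●●○○○○
○○●○○●○○○
○○○●○●○○○
○○v○○○○○○
○○○○○○○○○
t=21: ○○○○○○○○○
○○○○○○○○○
○○○○○○○○○
○○○●●○○○○
○○●○○●○○○
○○○●○●○○○
○<●○○○○○○
○○○○○○○○○
t=22: ○○○○○○○○○
○○○○○○○○○
○○○○○○○○○
○○○●●○○○○
○○●○○●○○○
○^○●○●○○○
○●●○○○○○○
○○○○○○○○○
t=23: ○○○○○○○○○
○○○○○○○○○
○○○○○○○○○
○○○●●○○○○
○○●○○●○○○
○●>●○●○○○
○●●○○○○○○
○○○○○○○○○
t=24: ○○○○○○○○○
○○○○○○○○○
○○○○○○○○○
○○○●●○○○○
○○●○○●○○○
○●●●○●○○○
○●v○○○○○○
○○○○○○○○○
t=25: ○○○○○○○○○
○○○○○○○○○
○○○○○○○○○
○○○●●○○○○
○○●○○●○○○
○●●●○●○○○
○●○>○○○○○
○○○○○○○○○
t=26: ○○○○○○○○○
○○○○○○○○○
○○○○○○○○○
○○○●●○○○○
○○●○○●○○○
○●●●○●○○○
○●○●○○○○○
○○○v○○○○○
t=27: ○○○○○○○○○
○○○○○○○○○
○○○○○○○○○
○○○●●○○○○
○○●○○●○○○
○●●●○●○○○
○●○●○○○○○
○○<●○○○○○
t=28: ○○○○○○○○○
○○○○○○○○○
○○○○○○○○○
○○○●●○○○○
○○●○○●○○○
○●●●○●○○○
○●^●○○○○○
○○●●○○○○○
t=29: ○○○○○○○○○
○○○○○○○○○
○○○○○○○○○
○○○●●○○○○
○○●○○●○○○
○●●●○●○○○
○●●>○○○○○
○○●●○○○○○
t=30: ○○○○○○○○○
○○○○○○○○○
○○○○○○○○○
○○○●●○○○○
○○●○○●○○○
○●●^○●○○○
○●●○○○○○○
○○●●○○○○○
t=31: ○○○○○○○○○
○○○○○○○○○
○○○○○○○○○
○○○●●○○○○
○○●○○●○○○
○●<○○●○○○
○●●○○○○○○
○○●●○○○○○
t=32: ○○○○○○○○○
○○○○○○○○○
○○○○○○○○○
○○○●●○○○○
○○●○○●○○○
○●○○○●○○○
○●v○○○○○○
○○●●○○○○○
t=33: ○○○○○○○○○
○○○○○○○○○
○○○○○○○○○
○○○●●○○○○
○○●○○●○○○
○●○○○●○○○
○●○>○○○○○
○○●●○○○○○
t=34: ○○○○○○○○○
○○○○○○○○○
○○○○○○○○○
○○○●●○○○○
○○●○○●○○○
○●○○○●○○○
○●○●○○○○○
○○●v○○○○○
t=35: ○○○○○○○○○
○○○○○○○○○
○○○○○○○○○
○○○●●○○○○
○○●○○●○○○
○●○○○●○○○
○●○●○○○○○
○○●○>○○○○
t=36: ○○○○v○○○○
○○○○○○○○○
○○○○○○○○○
○○○●●○○○○
○○●○○●○○○
○●○○○●○○○
○●○●○○○○○
○○●○●○○○○
t=37: ○○○<●○○○○
○○○○○○○○○
○○○○○○○○○
○○○●●○○○○
○○●○○●○○○
○●○○○●○○○
○●○●○○○○○
○○●○●○○○○

0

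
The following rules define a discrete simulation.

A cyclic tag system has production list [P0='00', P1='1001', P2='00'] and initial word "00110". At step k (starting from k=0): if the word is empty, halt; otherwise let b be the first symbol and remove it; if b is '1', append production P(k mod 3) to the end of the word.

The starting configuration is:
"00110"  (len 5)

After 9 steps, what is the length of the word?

0

t=0: "00110"  (len 5)
t=1: "0110"  (len 4)
t=2: "110"  (len 3)
t=3: "1000"  (len 4)
t=4: "00000"  (len 5)
t=5: "0000"  (len 4)
t=6: "000"  (len 3)
t=7: "00"  (len 2)
t=8: "0"  (len 1)
t=9: (halted — word empty)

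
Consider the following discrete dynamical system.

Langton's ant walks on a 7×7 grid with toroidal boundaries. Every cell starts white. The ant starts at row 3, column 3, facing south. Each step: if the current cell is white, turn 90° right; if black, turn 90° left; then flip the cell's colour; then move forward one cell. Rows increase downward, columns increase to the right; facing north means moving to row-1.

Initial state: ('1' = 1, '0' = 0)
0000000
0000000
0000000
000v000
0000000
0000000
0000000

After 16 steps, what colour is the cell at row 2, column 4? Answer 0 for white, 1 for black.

0

t=0: 0000000
0000000
0000000
000v000
0000000
0000000
0000000
t=1: 0000000
0000000
0000000
00<1000
0000000
0000000
0000000
t=2: 0000000
0000000
00^0000
0011000
0000000
0000000
0000000
t=3: 0000000
0000000
001>000
0011000
0000000
0000000
0000000
t=4: 0000000
0000000
0011000
001v000
0000000
0000000
0000000
t=5: 0000000
0000000
0011000
0010>00
0000000
0000000
0000000
t=6: 0000000
0000000
0011000
0010100
0000v00
0000000
0000000
t=7: 0000000
0000000
0011000
0010100
000<100
0000000
0000000
t=8: 0000000
0000000
0011000
001^100
0001100
0000000
0000000
t=9: 0000000
0000000
0011000
0011>00
0001100
0000000
0000000
t=10: 0000000
0000000
0011^00
0011000
0001100
0000000
0000000
t=11: 0000000
0000000
00111>0
0011000
0001100
0000000
0000000
t=12: 0000000
0000000
0011110
00110v0
0001100
0000000
0000000
t=13: 0000000
0000000
0011110
0011<10
0001100
0000000
0000000
t=14: 0000000
0000000
0011^10
0011110
0001100
0000000
0000000
t=15: 0000000
0000000
001<010
0011110
0001100
0000000
0000000
t=16: 0000000
0000000
0010010
001v110
0001100
0000000
0000000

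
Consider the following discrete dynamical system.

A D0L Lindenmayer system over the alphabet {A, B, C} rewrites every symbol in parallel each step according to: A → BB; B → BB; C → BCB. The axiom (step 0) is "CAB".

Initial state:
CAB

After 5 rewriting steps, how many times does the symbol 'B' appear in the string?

t=0: CAB
t=1: BCBBBBB
t=2: BBBCBBBBBBBBBBB
t=3: BBBBBBBCBBBBBBBBBBBBBBBBBBBBBBB
t=4: BBBBBBBBBBBBBBBCBBBBBBBBBBBBBBBBBBBBBBBBBBBBBBBBBBBBBBBBBBBBBBB
t=5: BBBBBBBBBBBBBBBBBBBBBBBBBBBBBBBCBBBBBBBBBBBBBBBBBBBBBBBBBB…BBBBBBBBBBBBBBBBBBBBBBBBBBBBBBBBBBBBBBBBBBBBBBBBBBBBBBBBBB  (len 127)

126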